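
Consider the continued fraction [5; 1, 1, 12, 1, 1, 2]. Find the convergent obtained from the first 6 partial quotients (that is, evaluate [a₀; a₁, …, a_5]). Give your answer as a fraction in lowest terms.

287/52

Work from the innermost term outward:
Start with 1.
1 + 1/(1/1) = 1 + 1/1 = 2/1
12 + 1/(2/1) = 12 + 1/2 = 25/2
1 + 1/(25/2) = 1 + 2/25 = 27/25
1 + 1/(27/25) = 1 + 25/27 = 52/27
5 + 1/(52/27) = 5 + 27/52 = 287/52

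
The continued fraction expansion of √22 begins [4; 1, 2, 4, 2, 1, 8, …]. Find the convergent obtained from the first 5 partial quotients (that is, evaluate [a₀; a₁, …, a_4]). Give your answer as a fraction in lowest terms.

Start with 2.
4 + 1/(2/1) = 4 + 1/2 = 9/2
2 + 1/(9/2) = 2 + 2/9 = 20/9
1 + 1/(20/9) = 1 + 9/20 = 29/20
4 + 1/(29/20) = 4 + 20/29 = 136/29

136/29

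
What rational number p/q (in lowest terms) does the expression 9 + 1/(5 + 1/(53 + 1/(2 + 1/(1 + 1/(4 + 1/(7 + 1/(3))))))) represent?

780897/84887

Collapse the nested fraction from the inside out:
Start with 3.
7 + 1/(3/1) = 7 + 1/3 = 22/3
4 + 1/(22/3) = 4 + 3/22 = 91/22
1 + 1/(91/22) = 1 + 22/91 = 113/91
2 + 1/(113/91) = 2 + 91/113 = 317/113
53 + 1/(317/113) = 53 + 113/317 = 16914/317
5 + 1/(16914/317) = 5 + 317/16914 = 84887/16914
9 + 1/(84887/16914) = 9 + 16914/84887 = 780897/84887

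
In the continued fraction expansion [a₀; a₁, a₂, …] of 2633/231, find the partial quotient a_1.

2

2633 ÷ 231 → quotient 11, remainder 92
231 ÷ 92 → quotient 2, remainder 47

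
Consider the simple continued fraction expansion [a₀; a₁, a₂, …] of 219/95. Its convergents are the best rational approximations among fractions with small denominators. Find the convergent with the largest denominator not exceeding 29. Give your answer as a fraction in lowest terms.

a_0 = 2: 2/1  (≤ bound)
a_1 = 3: 7/3  (≤ bound)
a_2 = 3: 23/10  (≤ bound)
a_3 = 1: 30/13  (≤ bound)
a_4 = 1: 53/23  (≤ bound)
a_5 = 1: 83/36  (> 29, stop)

53/23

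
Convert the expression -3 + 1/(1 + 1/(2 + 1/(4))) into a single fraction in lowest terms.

-30/13

Start with 4.
2 + 1/(4/1) = 2 + 1/4 = 9/4
1 + 1/(9/4) = 1 + 4/9 = 13/9
-3 + 1/(13/9) = -3 + 9/13 = -30/13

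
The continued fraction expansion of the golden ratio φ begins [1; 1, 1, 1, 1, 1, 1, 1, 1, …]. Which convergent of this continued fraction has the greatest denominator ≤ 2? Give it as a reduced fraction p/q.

a_0 = 1: 1/1  (≤ bound)
a_1 = 1: 2/1  (≤ bound)
a_2 = 1: 3/2  (≤ bound)
a_3 = 1: 5/3  (> 2, stop)

3/2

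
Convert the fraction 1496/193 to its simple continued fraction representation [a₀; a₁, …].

1496 ÷ 193 → quotient 7, remainder 145
193 ÷ 145 → quotient 1, remainder 48
145 ÷ 48 → quotient 3, remainder 1
48 ÷ 1 → quotient 48, remainder 0

[7; 1, 3, 48]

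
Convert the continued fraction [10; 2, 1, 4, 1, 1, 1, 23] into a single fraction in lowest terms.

Build up convergents one term at a time:
a_0 = 10: 10/1
a_1 = 2: 21/2
a_2 = 1: 31/3
a_3 = 4: 145/14
a_4 = 1: 176/17
a_5 = 1: 321/31
a_6 = 1: 497/48
a_7 = 23: 11752/1135

11752/1135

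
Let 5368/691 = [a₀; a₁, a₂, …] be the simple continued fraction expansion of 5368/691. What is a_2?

3

⌊5368/691⌋ = 7, remainder 531
⌊691/531⌋ = 1, remainder 160
⌊531/160⌋ = 3, remainder 51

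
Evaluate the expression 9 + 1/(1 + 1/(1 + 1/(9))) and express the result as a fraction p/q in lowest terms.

181/19

Build up convergents one term at a time:
a_0 = 9: 9/1
a_1 = 1: 10/1
a_2 = 1: 19/2
a_3 = 9: 181/19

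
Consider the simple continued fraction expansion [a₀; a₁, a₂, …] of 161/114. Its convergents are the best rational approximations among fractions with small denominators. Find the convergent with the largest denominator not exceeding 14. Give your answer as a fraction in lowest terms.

17/12

a_0 = 1: 1/1  (≤ bound)
a_1 = 2: 3/2  (≤ bound)
a_2 = 2: 7/5  (≤ bound)
a_3 = 2: 17/12  (≤ bound)
a_4 = 1: 24/17  (> 14, stop)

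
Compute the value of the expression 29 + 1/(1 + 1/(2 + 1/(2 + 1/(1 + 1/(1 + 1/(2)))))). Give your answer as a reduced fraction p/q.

1307/44

Build up convergents one term at a time:
a_0 = 29: 29/1
a_1 = 1: 30/1
a_2 = 2: 89/3
a_3 = 2: 208/7
a_4 = 1: 297/10
a_5 = 1: 505/17
a_6 = 2: 1307/44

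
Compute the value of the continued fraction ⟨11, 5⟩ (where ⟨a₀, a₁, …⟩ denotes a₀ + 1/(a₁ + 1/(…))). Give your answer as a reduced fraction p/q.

56/5

Start with 5.
11 + 1/(5/1) = 11 + 1/5 = 56/5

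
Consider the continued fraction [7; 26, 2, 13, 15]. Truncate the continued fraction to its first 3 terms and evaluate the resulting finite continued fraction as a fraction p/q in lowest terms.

a_0 = 7: 7/1
a_1 = 26: 183/26
a_2 = 2: 373/53

373/53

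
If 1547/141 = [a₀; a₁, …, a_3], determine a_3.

4

Repeatedly divide and take the remainder:
1547 = 10·141 + 137, so a_0 = 10
141 = 1·137 + 4, so a_1 = 1
137 = 34·4 + 1, so a_2 = 34
4 = 4·1 + 0, so a_3 = 4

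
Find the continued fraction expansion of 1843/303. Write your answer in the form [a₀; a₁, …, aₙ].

1843 ÷ 303 → quotient 6, remainder 25
303 ÷ 25 → quotient 12, remainder 3
25 ÷ 3 → quotient 8, remainder 1
3 ÷ 1 → quotient 3, remainder 0

[6; 12, 8, 3]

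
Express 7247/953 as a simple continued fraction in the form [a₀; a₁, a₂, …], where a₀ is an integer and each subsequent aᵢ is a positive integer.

Apply division with remainder until the remainder is 0:
⌊7247/953⌋ = 7, remainder 576
⌊953/576⌋ = 1, remainder 377
⌊576/377⌋ = 1, remainder 199
⌊377/199⌋ = 1, remainder 178
⌊199/178⌋ = 1, remainder 21
⌊178/21⌋ = 8, remainder 10
⌊21/10⌋ = 2, remainder 1
⌊10/1⌋ = 10, remainder 0

[7; 1, 1, 1, 1, 8, 2, 10]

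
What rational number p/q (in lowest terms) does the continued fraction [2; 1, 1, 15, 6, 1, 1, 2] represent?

Start with 2.
1 + 1/(2/1) = 1 + 1/2 = 3/2
1 + 1/(3/2) = 1 + 2/3 = 5/3
6 + 1/(5/3) = 6 + 3/5 = 33/5
15 + 1/(33/5) = 15 + 5/33 = 500/33
1 + 1/(500/33) = 1 + 33/500 = 533/500
1 + 1/(533/500) = 1 + 500/533 = 1033/533
2 + 1/(1033/533) = 2 + 533/1033 = 2599/1033

2599/1033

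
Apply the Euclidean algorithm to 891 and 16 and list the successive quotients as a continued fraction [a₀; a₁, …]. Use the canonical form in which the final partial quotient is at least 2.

[55; 1, 2, 5]

Run the Euclidean algorithm, recording each quotient:
891 ÷ 16 → quotient 55, remainder 11
16 ÷ 11 → quotient 1, remainder 5
11 ÷ 5 → quotient 2, remainder 1
5 ÷ 1 → quotient 5, remainder 0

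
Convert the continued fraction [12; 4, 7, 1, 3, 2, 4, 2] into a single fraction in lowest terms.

34976/2857

Start with 2.
4 + 1/(2/1) = 4 + 1/2 = 9/2
2 + 1/(9/2) = 2 + 2/9 = 20/9
3 + 1/(20/9) = 3 + 9/20 = 69/20
1 + 1/(69/20) = 1 + 20/69 = 89/69
7 + 1/(89/69) = 7 + 69/89 = 692/89
4 + 1/(692/89) = 4 + 89/692 = 2857/692
12 + 1/(2857/692) = 12 + 692/2857 = 34976/2857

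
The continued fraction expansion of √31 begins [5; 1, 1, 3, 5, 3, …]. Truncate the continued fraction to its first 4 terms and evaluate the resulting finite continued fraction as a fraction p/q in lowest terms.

a_0 = 5: 5/1
a_1 = 1: 6/1
a_2 = 1: 11/2
a_3 = 3: 39/7

39/7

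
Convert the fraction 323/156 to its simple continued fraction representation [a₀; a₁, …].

323 = 2·156 + 11, so a_0 = 2
156 = 14·11 + 2, so a_1 = 14
11 = 5·2 + 1, so a_2 = 5
2 = 2·1 + 0, so a_3 = 2

[2; 14, 5, 2]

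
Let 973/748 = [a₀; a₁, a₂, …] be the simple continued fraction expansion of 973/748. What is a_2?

3

Run the Euclidean algorithm, recording each quotient:
⌊973/748⌋ = 1, remainder 225
⌊748/225⌋ = 3, remainder 73
⌊225/73⌋ = 3, remainder 6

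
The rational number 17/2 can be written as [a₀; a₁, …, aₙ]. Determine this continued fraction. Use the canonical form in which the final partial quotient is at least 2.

17 ÷ 2 → quotient 8, remainder 1
2 ÷ 1 → quotient 2, remainder 0

[8; 2]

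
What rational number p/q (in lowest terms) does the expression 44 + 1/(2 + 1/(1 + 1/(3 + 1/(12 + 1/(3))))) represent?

18455/416

Collapse the nested fraction from the inside out:
Start with 3.
12 + 1/(3/1) = 12 + 1/3 = 37/3
3 + 1/(37/3) = 3 + 3/37 = 114/37
1 + 1/(114/37) = 1 + 37/114 = 151/114
2 + 1/(151/114) = 2 + 114/151 = 416/151
44 + 1/(416/151) = 44 + 151/416 = 18455/416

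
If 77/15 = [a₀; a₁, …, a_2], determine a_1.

7

77 = 5·15 + 2, so a_0 = 5
15 = 7·2 + 1, so a_1 = 7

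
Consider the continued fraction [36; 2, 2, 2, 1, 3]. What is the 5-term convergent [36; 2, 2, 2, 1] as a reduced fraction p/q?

Collapse the nested fraction from the inside out:
Start with 1.
2 + 1/(1/1) = 2 + 1/1 = 3/1
2 + 1/(3/1) = 2 + 1/3 = 7/3
2 + 1/(7/3) = 2 + 3/7 = 17/7
36 + 1/(17/7) = 36 + 7/17 = 619/17

619/17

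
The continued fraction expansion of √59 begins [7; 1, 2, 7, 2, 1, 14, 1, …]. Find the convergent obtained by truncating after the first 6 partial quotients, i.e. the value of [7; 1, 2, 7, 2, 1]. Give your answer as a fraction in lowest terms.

530/69

a_0 = 7: 7/1
a_1 = 1: 8/1
a_2 = 2: 23/3
a_3 = 7: 169/22
a_4 = 2: 361/47
a_5 = 1: 530/69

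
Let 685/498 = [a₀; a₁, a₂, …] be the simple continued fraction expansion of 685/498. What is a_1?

2

Run the Euclidean algorithm, recording each quotient:
⌊685/498⌋ = 1, remainder 187
⌊498/187⌋ = 2, remainder 124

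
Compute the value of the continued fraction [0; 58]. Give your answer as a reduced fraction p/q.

1/58

Build up convergents one term at a time:
a_0 = 0: 0/1
a_1 = 58: 1/58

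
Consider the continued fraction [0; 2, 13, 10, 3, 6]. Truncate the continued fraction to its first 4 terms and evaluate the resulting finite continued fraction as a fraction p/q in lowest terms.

131/272

Build up convergents one term at a time:
a_0 = 0: 0/1
a_1 = 2: 1/2
a_2 = 13: 13/27
a_3 = 10: 131/272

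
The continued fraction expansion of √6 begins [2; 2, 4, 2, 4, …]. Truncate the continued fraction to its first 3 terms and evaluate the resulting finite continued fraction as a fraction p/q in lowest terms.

22/9

a_0 = 2: 2/1
a_1 = 2: 5/2
a_2 = 4: 22/9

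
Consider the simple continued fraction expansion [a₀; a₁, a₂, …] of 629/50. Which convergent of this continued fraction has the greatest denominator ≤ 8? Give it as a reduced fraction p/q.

List convergents until the denominator exceeds the bound:
a_0 = 12: 12/1  (≤ bound)
a_1 = 1: 13/1  (≤ bound)
a_2 = 1: 25/2  (≤ bound)
a_3 = 2: 63/5  (≤ bound)
a_4 = 1: 88/7  (≤ bound)
a_5 = 1: 151/12  (> 8, stop)

88/7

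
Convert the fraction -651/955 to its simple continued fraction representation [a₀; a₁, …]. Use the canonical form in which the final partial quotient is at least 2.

[-1; 3, 7, 14, 3]

-651 = -1·955 + 304, so a_0 = -1
955 = 3·304 + 43, so a_1 = 3
304 = 7·43 + 3, so a_2 = 7
43 = 14·3 + 1, so a_3 = 14
3 = 3·1 + 0, so a_4 = 3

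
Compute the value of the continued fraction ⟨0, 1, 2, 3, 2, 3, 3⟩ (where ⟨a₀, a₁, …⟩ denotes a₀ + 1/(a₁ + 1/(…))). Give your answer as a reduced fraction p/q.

a_0 = 0: 0/1
a_1 = 1: 1/1
a_2 = 2: 2/3
a_3 = 3: 7/10
a_4 = 2: 16/23
a_5 = 3: 55/79
a_6 = 3: 181/260

181/260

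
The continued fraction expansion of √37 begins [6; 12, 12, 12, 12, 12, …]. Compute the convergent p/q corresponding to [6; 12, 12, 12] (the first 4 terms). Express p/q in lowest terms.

10657/1752

Start with 12.
12 + 1/(12/1) = 12 + 1/12 = 145/12
12 + 1/(145/12) = 12 + 12/145 = 1752/145
6 + 1/(1752/145) = 6 + 145/1752 = 10657/1752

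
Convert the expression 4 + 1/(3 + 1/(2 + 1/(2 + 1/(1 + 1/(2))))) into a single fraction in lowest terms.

a_0 = 4: 4/1
a_1 = 3: 13/3
a_2 = 2: 30/7
a_3 = 2: 73/17
a_4 = 1: 103/24
a_5 = 2: 279/65

279/65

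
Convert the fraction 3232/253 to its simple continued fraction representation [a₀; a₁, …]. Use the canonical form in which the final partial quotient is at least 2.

Repeatedly divide and take the remainder:
3232 ÷ 253 → quotient 12, remainder 196
253 ÷ 196 → quotient 1, remainder 57
196 ÷ 57 → quotient 3, remainder 25
57 ÷ 25 → quotient 2, remainder 7
25 ÷ 7 → quotient 3, remainder 4
7 ÷ 4 → quotient 1, remainder 3
4 ÷ 3 → quotient 1, remainder 1
3 ÷ 1 → quotient 3, remainder 0

[12; 1, 3, 2, 3, 1, 1, 3]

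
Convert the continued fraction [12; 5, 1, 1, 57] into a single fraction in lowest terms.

Start with 57.
1 + 1/(57/1) = 1 + 1/57 = 58/57
1 + 1/(58/57) = 1 + 57/58 = 115/58
5 + 1/(115/58) = 5 + 58/115 = 633/115
12 + 1/(633/115) = 12 + 115/633 = 7711/633

7711/633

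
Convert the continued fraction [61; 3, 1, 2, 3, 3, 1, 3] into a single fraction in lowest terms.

36701/599

Collapse the nested fraction from the inside out:
Start with 3.
1 + 1/(3/1) = 1 + 1/3 = 4/3
3 + 1/(4/3) = 3 + 3/4 = 15/4
3 + 1/(15/4) = 3 + 4/15 = 49/15
2 + 1/(49/15) = 2 + 15/49 = 113/49
1 + 1/(113/49) = 1 + 49/113 = 162/113
3 + 1/(162/113) = 3 + 113/162 = 599/162
61 + 1/(599/162) = 61 + 162/599 = 36701/599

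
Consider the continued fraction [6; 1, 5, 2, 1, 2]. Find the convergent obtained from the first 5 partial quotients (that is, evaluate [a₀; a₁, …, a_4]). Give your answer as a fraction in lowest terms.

130/19

a_0 = 6: 6/1
a_1 = 1: 7/1
a_2 = 5: 41/6
a_3 = 2: 89/13
a_4 = 1: 130/19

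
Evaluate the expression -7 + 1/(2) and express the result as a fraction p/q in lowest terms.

Use the convergent recurrence hₖ = aₖ·hₖ₋₁ + hₖ₋₂ (and likewise for the denominators kₖ):
a_0 = -7: -7/1
a_1 = 2: -13/2

-13/2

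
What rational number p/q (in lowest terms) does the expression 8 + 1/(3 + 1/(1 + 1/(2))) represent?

Start with 2.
1 + 1/(2/1) = 1 + 1/2 = 3/2
3 + 1/(3/2) = 3 + 2/3 = 11/3
8 + 1/(11/3) = 8 + 3/11 = 91/11

91/11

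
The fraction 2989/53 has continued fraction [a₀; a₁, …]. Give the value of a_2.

1

⌊2989/53⌋ = 56, remainder 21
⌊53/21⌋ = 2, remainder 11
⌊21/11⌋ = 1, remainder 10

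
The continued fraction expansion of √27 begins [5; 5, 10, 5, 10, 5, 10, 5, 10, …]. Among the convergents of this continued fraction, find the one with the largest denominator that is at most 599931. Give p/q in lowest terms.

716035/137801

a_0 = 5: 5/1  (≤ bound)
a_1 = 5: 26/5  (≤ bound)
a_2 = 10: 265/51  (≤ bound)
a_3 = 5: 1351/260  (≤ bound)
a_4 = 10: 13775/2651  (≤ bound)
a_5 = 5: 70226/13515  (≤ bound)
a_6 = 10: 716035/137801  (≤ bound)
a_7 = 5: 3650401/702520  (> 599931, stop)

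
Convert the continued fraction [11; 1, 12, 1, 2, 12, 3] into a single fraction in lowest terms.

18594/1559

Build up convergents one term at a time:
a_0 = 11: 11/1
a_1 = 1: 12/1
a_2 = 12: 155/13
a_3 = 1: 167/14
a_4 = 2: 489/41
a_5 = 12: 6035/506
a_6 = 3: 18594/1559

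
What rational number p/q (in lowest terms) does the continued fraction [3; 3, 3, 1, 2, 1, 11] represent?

1901/575

a_0 = 3: 3/1
a_1 = 3: 10/3
a_2 = 3: 33/10
a_3 = 1: 43/13
a_4 = 2: 119/36
a_5 = 1: 162/49
a_6 = 11: 1901/575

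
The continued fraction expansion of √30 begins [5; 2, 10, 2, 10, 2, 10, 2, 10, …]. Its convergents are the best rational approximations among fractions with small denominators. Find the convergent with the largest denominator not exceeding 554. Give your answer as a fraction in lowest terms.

2525/461

List convergents until the denominator exceeds the bound:
a_0 = 5: 5/1  (≤ bound)
a_1 = 2: 11/2  (≤ bound)
a_2 = 10: 115/21  (≤ bound)
a_3 = 2: 241/44  (≤ bound)
a_4 = 10: 2525/461  (≤ bound)
a_5 = 2: 5291/966  (> 554, stop)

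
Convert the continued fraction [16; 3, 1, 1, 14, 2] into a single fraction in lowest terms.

3436/211

Collapse the nested fraction from the inside out:
Start with 2.
14 + 1/(2/1) = 14 + 1/2 = 29/2
1 + 1/(29/2) = 1 + 2/29 = 31/29
1 + 1/(31/29) = 1 + 29/31 = 60/31
3 + 1/(60/31) = 3 + 31/60 = 211/60
16 + 1/(211/60) = 16 + 60/211 = 3436/211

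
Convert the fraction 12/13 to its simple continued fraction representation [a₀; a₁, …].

[0; 1, 12]

Repeatedly divide and take the remainder:
⌊12/13⌋ = 0, remainder 12
⌊13/12⌋ = 1, remainder 1
⌊12/1⌋ = 12, remainder 0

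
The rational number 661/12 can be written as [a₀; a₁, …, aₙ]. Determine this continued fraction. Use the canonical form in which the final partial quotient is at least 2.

Repeatedly divide and take the remainder:
⌊661/12⌋ = 55, remainder 1
⌊12/1⌋ = 12, remainder 0

[55; 12]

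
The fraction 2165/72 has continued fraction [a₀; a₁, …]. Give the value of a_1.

14

Repeatedly divide and take the remainder:
⌊2165/72⌋ = 30, remainder 5
⌊72/5⌋ = 14, remainder 2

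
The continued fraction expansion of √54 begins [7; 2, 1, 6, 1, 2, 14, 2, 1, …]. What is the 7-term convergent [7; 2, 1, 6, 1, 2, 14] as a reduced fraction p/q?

6959/947

a_0 = 7: 7/1
a_1 = 2: 15/2
a_2 = 1: 22/3
a_3 = 6: 147/20
a_4 = 1: 169/23
a_5 = 2: 485/66
a_6 = 14: 6959/947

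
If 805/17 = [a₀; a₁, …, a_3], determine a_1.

⌊805/17⌋ = 47, remainder 6
⌊17/6⌋ = 2, remainder 5

2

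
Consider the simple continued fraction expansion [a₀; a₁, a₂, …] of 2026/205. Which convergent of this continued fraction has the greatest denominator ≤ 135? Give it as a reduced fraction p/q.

929/94

a_0 = 9: 9/1  (≤ bound)
a_1 = 1: 10/1  (≤ bound)
a_2 = 7: 79/8  (≤ bound)
a_3 = 1: 89/9  (≤ bound)
a_4 = 1: 168/17  (≤ bound)
a_5 = 5: 929/94  (≤ bound)
a_6 = 2: 2026/205  (> 135, stop)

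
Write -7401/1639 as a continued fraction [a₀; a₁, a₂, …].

[-5; 2, 15, 1, 1, 3, 7]

-7401 = -5·1639 + 794, so a_0 = -5
1639 = 2·794 + 51, so a_1 = 2
794 = 15·51 + 29, so a_2 = 15
51 = 1·29 + 22, so a_3 = 1
29 = 1·22 + 7, so a_4 = 1
22 = 3·7 + 1, so a_5 = 3
7 = 7·1 + 0, so a_6 = 7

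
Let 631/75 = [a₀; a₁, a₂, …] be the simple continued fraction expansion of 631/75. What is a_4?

1

631 = 8·75 + 31, so a_0 = 8
75 = 2·31 + 13, so a_1 = 2
31 = 2·13 + 5, so a_2 = 2
13 = 2·5 + 3, so a_3 = 2
5 = 1·3 + 2, so a_4 = 1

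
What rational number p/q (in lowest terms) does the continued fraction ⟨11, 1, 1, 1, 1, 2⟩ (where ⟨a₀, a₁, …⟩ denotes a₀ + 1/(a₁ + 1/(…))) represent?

Starting at the tail and folding back:
Start with 2.
1 + 1/(2/1) = 1 + 1/2 = 3/2
1 + 1/(3/2) = 1 + 2/3 = 5/3
1 + 1/(5/3) = 1 + 3/5 = 8/5
1 + 1/(8/5) = 1 + 5/8 = 13/8
11 + 1/(13/8) = 11 + 8/13 = 151/13

151/13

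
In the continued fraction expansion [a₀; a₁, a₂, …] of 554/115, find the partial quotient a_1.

Apply division with remainder until the remainder is 0:
554 ÷ 115 → quotient 4, remainder 94
115 ÷ 94 → quotient 1, remainder 21

1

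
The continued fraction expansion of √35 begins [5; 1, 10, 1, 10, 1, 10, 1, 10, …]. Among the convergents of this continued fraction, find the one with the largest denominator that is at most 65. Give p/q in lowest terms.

a_0 = 5: 5/1  (≤ bound)
a_1 = 1: 6/1  (≤ bound)
a_2 = 10: 65/11  (≤ bound)
a_3 = 1: 71/12  (≤ bound)
a_4 = 10: 775/131  (> 65, stop)

71/12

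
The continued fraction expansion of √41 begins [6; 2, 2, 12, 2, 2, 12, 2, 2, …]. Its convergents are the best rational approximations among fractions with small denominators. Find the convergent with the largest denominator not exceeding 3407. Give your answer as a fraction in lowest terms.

2049/320

a_0 = 6: 6/1  (≤ bound)
a_1 = 2: 13/2  (≤ bound)
a_2 = 2: 32/5  (≤ bound)
a_3 = 12: 397/62  (≤ bound)
a_4 = 2: 826/129  (≤ bound)
a_5 = 2: 2049/320  (≤ bound)
a_6 = 12: 25414/3969  (> 3407, stop)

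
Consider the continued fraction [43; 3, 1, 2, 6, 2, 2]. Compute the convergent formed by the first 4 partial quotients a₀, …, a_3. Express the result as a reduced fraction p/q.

476/11

Start with 2.
1 + 1/(2/1) = 1 + 1/2 = 3/2
3 + 1/(3/2) = 3 + 2/3 = 11/3
43 + 1/(11/3) = 43 + 3/11 = 476/11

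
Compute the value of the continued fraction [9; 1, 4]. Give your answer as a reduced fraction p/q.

Build up convergents one term at a time:
a_0 = 9: 9/1
a_1 = 1: 10/1
a_2 = 4: 49/5

49/5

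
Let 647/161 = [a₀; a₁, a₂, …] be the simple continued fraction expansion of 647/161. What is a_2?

Apply division with remainder until the remainder is 0:
647 = 4·161 + 3, so a_0 = 4
161 = 53·3 + 2, so a_1 = 53
3 = 1·2 + 1, so a_2 = 1

1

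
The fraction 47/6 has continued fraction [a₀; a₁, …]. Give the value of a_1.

1

Repeatedly divide and take the remainder:
47 = 7·6 + 5, so a_0 = 7
6 = 1·5 + 1, so a_1 = 1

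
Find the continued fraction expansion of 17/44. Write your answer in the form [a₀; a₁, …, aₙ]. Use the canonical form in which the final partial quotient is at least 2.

[0; 2, 1, 1, 2, 3]

Run the Euclidean algorithm, recording each quotient:
17 = 0·44 + 17, so a_0 = 0
44 = 2·17 + 10, so a_1 = 2
17 = 1·10 + 7, so a_2 = 1
10 = 1·7 + 3, so a_3 = 1
7 = 2·3 + 1, so a_4 = 2
3 = 3·1 + 0, so a_5 = 3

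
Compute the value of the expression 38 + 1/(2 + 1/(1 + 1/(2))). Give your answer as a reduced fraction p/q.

307/8

Start with 2.
1 + 1/(2/1) = 1 + 1/2 = 3/2
2 + 1/(3/2) = 2 + 2/3 = 8/3
38 + 1/(8/3) = 38 + 3/8 = 307/8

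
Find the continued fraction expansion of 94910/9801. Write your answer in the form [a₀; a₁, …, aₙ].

[9; 1, 2, 6, 5, 3, 31]

94910 ÷ 9801 → quotient 9, remainder 6701
9801 ÷ 6701 → quotient 1, remainder 3100
6701 ÷ 3100 → quotient 2, remainder 501
3100 ÷ 501 → quotient 6, remainder 94
501 ÷ 94 → quotient 5, remainder 31
94 ÷ 31 → quotient 3, remainder 1
31 ÷ 1 → quotient 31, remainder 0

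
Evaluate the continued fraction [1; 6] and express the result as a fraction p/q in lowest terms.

Use the convergent recurrence hₖ = aₖ·hₖ₋₁ + hₖ₋₂ (and likewise for the denominators kₖ):
a_0 = 1: 1/1
a_1 = 6: 7/6

7/6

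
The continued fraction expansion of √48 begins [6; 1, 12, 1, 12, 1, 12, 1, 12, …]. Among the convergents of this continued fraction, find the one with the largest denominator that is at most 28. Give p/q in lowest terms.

List convergents until the denominator exceeds the bound:
a_0 = 6: 6/1  (≤ bound)
a_1 = 1: 7/1  (≤ bound)
a_2 = 12: 90/13  (≤ bound)
a_3 = 1: 97/14  (≤ bound)
a_4 = 12: 1254/181  (> 28, stop)

97/14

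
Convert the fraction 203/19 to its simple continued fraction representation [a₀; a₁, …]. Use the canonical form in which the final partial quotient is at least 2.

Run the Euclidean algorithm, recording each quotient:
203 ÷ 19 → quotient 10, remainder 13
19 ÷ 13 → quotient 1, remainder 6
13 ÷ 6 → quotient 2, remainder 1
6 ÷ 1 → quotient 6, remainder 0

[10; 1, 2, 6]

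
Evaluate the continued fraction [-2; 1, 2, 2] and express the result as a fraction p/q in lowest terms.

-9/7

Start with 2.
2 + 1/(2/1) = 2 + 1/2 = 5/2
1 + 1/(5/2) = 1 + 2/5 = 7/5
-2 + 1/(7/5) = -2 + 5/7 = -9/7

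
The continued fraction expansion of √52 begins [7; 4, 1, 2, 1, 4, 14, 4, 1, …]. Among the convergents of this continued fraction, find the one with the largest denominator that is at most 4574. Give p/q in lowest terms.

a_0 = 7: 7/1  (≤ bound)
a_1 = 4: 29/4  (≤ bound)
a_2 = 1: 36/5  (≤ bound)
a_3 = 2: 101/14  (≤ bound)
a_4 = 1: 137/19  (≤ bound)
a_5 = 4: 649/90  (≤ bound)
a_6 = 14: 9223/1279  (≤ bound)
a_7 = 4: 37541/5206  (> 4574, stop)

9223/1279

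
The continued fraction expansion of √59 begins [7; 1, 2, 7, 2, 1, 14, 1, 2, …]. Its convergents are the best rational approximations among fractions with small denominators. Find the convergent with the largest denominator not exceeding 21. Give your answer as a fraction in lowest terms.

23/3

List convergents until the denominator exceeds the bound:
a_0 = 7: 7/1  (≤ bound)
a_1 = 1: 8/1  (≤ bound)
a_2 = 2: 23/3  (≤ bound)
a_3 = 7: 169/22  (> 21, stop)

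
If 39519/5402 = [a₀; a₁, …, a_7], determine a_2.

Run the Euclidean algorithm, recording each quotient:
39519 ÷ 5402 → quotient 7, remainder 1705
5402 ÷ 1705 → quotient 3, remainder 287
1705 ÷ 287 → quotient 5, remainder 270

5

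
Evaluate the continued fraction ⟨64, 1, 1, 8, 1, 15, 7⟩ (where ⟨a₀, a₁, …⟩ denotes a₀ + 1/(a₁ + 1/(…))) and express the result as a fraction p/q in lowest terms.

137635/2133

Work from the innermost term outward:
Start with 7.
15 + 1/(7/1) = 15 + 1/7 = 106/7
1 + 1/(106/7) = 1 + 7/106 = 113/106
8 + 1/(113/106) = 8 + 106/113 = 1010/113
1 + 1/(1010/113) = 1 + 113/1010 = 1123/1010
1 + 1/(1123/1010) = 1 + 1010/1123 = 2133/1123
64 + 1/(2133/1123) = 64 + 1123/2133 = 137635/2133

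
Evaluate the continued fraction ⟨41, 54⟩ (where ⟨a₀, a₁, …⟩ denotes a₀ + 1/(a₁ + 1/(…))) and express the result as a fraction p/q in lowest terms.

2215/54

a_0 = 41: 41/1
a_1 = 54: 2215/54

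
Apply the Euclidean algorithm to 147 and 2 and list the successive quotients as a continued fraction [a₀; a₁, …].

147 ÷ 2 → quotient 73, remainder 1
2 ÷ 1 → quotient 2, remainder 0

[73; 2]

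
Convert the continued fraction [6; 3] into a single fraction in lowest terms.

19/3

a_0 = 6: 6/1
a_1 = 3: 19/3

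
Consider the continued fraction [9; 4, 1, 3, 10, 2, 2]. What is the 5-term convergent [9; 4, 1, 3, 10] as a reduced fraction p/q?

1796/195

a_0 = 9: 9/1
a_1 = 4: 37/4
a_2 = 1: 46/5
a_3 = 3: 175/19
a_4 = 10: 1796/195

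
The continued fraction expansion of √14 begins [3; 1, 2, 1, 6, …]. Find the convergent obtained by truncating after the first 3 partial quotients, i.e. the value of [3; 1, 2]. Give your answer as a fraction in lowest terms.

11/3

a_0 = 3: 3/1
a_1 = 1: 4/1
a_2 = 2: 11/3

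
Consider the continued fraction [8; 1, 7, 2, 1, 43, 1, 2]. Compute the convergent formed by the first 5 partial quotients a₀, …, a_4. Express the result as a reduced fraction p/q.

222/25

Start with 1.
2 + 1/(1/1) = 2 + 1/1 = 3/1
7 + 1/(3/1) = 7 + 1/3 = 22/3
1 + 1/(22/3) = 1 + 3/22 = 25/22
8 + 1/(25/22) = 8 + 22/25 = 222/25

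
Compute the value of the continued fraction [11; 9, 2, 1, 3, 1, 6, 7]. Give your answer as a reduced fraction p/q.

70573/6354

Work from the innermost term outward:
Start with 7.
6 + 1/(7/1) = 6 + 1/7 = 43/7
1 + 1/(43/7) = 1 + 7/43 = 50/43
3 + 1/(50/43) = 3 + 43/50 = 193/50
1 + 1/(193/50) = 1 + 50/193 = 243/193
2 + 1/(243/193) = 2 + 193/243 = 679/243
9 + 1/(679/243) = 9 + 243/679 = 6354/679
11 + 1/(6354/679) = 11 + 679/6354 = 70573/6354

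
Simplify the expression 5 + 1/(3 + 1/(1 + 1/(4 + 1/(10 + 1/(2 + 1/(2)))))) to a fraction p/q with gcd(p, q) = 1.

Start with 2.
2 + 1/(2/1) = 2 + 1/2 = 5/2
10 + 1/(5/2) = 10 + 2/5 = 52/5
4 + 1/(52/5) = 4 + 5/52 = 213/52
1 + 1/(213/52) = 1 + 52/213 = 265/213
3 + 1/(265/213) = 3 + 213/265 = 1008/265
5 + 1/(1008/265) = 5 + 265/1008 = 5305/1008

5305/1008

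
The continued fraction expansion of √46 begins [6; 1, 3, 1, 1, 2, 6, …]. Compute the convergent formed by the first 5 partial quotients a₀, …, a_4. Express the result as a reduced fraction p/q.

61/9

Start with 1.
1 + 1/(1/1) = 1 + 1/1 = 2/1
3 + 1/(2/1) = 3 + 1/2 = 7/2
1 + 1/(7/2) = 1 + 2/7 = 9/7
6 + 1/(9/7) = 6 + 7/9 = 61/9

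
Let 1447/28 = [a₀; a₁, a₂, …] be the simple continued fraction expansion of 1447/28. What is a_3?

1447 = 51·28 + 19, so a_0 = 51
28 = 1·19 + 9, so a_1 = 1
19 = 2·9 + 1, so a_2 = 2
9 = 9·1 + 0, so a_3 = 9

9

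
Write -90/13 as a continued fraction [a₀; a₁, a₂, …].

Apply division with remainder until the remainder is 0:
⌊-90/13⌋ = -7, remainder 1
⌊13/1⌋ = 13, remainder 0

[-7; 13]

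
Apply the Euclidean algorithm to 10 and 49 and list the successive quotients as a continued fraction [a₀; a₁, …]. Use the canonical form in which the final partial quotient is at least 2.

[0; 4, 1, 9]

Apply division with remainder until the remainder is 0:
10 = 0·49 + 10, so a_0 = 0
49 = 4·10 + 9, so a_1 = 4
10 = 1·9 + 1, so a_2 = 1
9 = 9·1 + 0, so a_3 = 9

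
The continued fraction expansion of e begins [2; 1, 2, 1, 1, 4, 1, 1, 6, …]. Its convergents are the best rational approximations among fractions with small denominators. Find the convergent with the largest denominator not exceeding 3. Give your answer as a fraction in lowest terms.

a_0 = 2: 2/1  (≤ bound)
a_1 = 1: 3/1  (≤ bound)
a_2 = 2: 8/3  (≤ bound)
a_3 = 1: 11/4  (> 3, stop)

8/3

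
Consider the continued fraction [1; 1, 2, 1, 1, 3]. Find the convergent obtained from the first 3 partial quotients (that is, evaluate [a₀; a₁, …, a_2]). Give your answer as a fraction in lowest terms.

5/3

Starting at the tail and folding back:
Start with 2.
1 + 1/(2/1) = 1 + 1/2 = 3/2
1 + 1/(3/2) = 1 + 2/3 = 5/3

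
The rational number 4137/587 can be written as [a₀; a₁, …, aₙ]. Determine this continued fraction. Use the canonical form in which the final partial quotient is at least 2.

⌊4137/587⌋ = 7, remainder 28
⌊587/28⌋ = 20, remainder 27
⌊28/27⌋ = 1, remainder 1
⌊27/1⌋ = 27, remainder 0

[7; 20, 1, 27]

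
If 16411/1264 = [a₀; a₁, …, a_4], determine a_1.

16411 ÷ 1264 → quotient 12, remainder 1243
1264 ÷ 1243 → quotient 1, remainder 21

1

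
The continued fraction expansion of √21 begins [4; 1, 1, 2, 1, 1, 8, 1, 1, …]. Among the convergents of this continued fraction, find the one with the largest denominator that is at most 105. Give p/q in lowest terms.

List convergents until the denominator exceeds the bound:
a_0 = 4: 4/1  (≤ bound)
a_1 = 1: 5/1  (≤ bound)
a_2 = 1: 9/2  (≤ bound)
a_3 = 2: 23/5  (≤ bound)
a_4 = 1: 32/7  (≤ bound)
a_5 = 1: 55/12  (≤ bound)
a_6 = 8: 472/103  (≤ bound)
a_7 = 1: 527/115  (> 105, stop)

472/103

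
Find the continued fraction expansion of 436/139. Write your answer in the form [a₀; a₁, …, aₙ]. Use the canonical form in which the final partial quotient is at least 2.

⌊436/139⌋ = 3, remainder 19
⌊139/19⌋ = 7, remainder 6
⌊19/6⌋ = 3, remainder 1
⌊6/1⌋ = 6, remainder 0

[3; 7, 3, 6]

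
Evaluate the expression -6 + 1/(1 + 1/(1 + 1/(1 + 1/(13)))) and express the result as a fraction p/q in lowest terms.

-219/41

Start with 13.
1 + 1/(13/1) = 1 + 1/13 = 14/13
1 + 1/(14/13) = 1 + 13/14 = 27/14
1 + 1/(27/14) = 1 + 14/27 = 41/27
-6 + 1/(41/27) = -6 + 27/41 = -219/41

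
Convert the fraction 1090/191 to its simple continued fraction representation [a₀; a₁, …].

[5; 1, 2, 2, 2, 3, 3]

Repeatedly divide and take the remainder:
1090 = 5·191 + 135, so a_0 = 5
191 = 1·135 + 56, so a_1 = 1
135 = 2·56 + 23, so a_2 = 2
56 = 2·23 + 10, so a_3 = 2
23 = 2·10 + 3, so a_4 = 2
10 = 3·3 + 1, so a_5 = 3
3 = 3·1 + 0, so a_6 = 3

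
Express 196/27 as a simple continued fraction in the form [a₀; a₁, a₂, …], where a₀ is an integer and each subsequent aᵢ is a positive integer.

Repeatedly divide and take the remainder:
196 ÷ 27 → quotient 7, remainder 7
27 ÷ 7 → quotient 3, remainder 6
7 ÷ 6 → quotient 1, remainder 1
6 ÷ 1 → quotient 6, remainder 0

[7; 3, 1, 6]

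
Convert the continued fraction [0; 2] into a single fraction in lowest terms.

1/2

a_0 = 0: 0/1
a_1 = 2: 1/2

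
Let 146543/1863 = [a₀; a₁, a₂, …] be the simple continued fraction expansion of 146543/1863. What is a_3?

Repeatedly divide and take the remainder:
146543 ÷ 1863 → quotient 78, remainder 1229
1863 ÷ 1229 → quotient 1, remainder 634
1229 ÷ 634 → quotient 1, remainder 595
634 ÷ 595 → quotient 1, remainder 39

1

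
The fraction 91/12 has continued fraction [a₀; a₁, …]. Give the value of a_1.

Apply division with remainder until the remainder is 0:
91 ÷ 12 → quotient 7, remainder 7
12 ÷ 7 → quotient 1, remainder 5

1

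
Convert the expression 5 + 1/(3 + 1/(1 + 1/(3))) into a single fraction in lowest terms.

Use the convergent recurrence hₖ = aₖ·hₖ₋₁ + hₖ₋₂ (and likewise for the denominators kₖ):
a_0 = 5: 5/1
a_1 = 3: 16/3
a_2 = 1: 21/4
a_3 = 3: 79/15

79/15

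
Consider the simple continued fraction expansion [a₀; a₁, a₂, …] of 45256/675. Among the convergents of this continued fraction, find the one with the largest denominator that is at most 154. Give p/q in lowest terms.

5833/87

List convergents until the denominator exceeds the bound:
a_0 = 67: 67/1  (≤ bound)
a_1 = 21: 1408/21  (≤ bound)
a_2 = 1: 1475/22  (≤ bound)
a_3 = 3: 5833/87  (≤ bound)
a_4 = 2: 13141/196  (> 154, stop)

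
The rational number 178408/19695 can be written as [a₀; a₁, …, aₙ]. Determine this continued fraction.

[9; 17, 12, 3, 1, 3, 6]

Repeatedly divide and take the remainder:
178408 ÷ 19695 → quotient 9, remainder 1153
19695 ÷ 1153 → quotient 17, remainder 94
1153 ÷ 94 → quotient 12, remainder 25
94 ÷ 25 → quotient 3, remainder 19
25 ÷ 19 → quotient 1, remainder 6
19 ÷ 6 → quotient 3, remainder 1
6 ÷ 1 → quotient 6, remainder 0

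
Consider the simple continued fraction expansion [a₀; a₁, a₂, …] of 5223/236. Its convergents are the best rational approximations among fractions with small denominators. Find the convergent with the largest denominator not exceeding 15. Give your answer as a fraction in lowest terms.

List convergents until the denominator exceeds the bound:
a_0 = 22: 22/1  (≤ bound)
a_1 = 7: 155/7  (≤ bound)
a_2 = 1: 177/8  (≤ bound)
a_3 = 1: 332/15  (≤ bound)
a_4 = 1: 509/23  (> 15, stop)

332/15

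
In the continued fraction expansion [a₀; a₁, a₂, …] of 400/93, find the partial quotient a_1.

400 ÷ 93 → quotient 4, remainder 28
93 ÷ 28 → quotient 3, remainder 9

3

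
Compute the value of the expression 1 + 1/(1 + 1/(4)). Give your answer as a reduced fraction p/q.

9/5

Use the convergent recurrence hₖ = aₖ·hₖ₋₁ + hₖ₋₂ (and likewise for the denominators kₖ):
a_0 = 1: 1/1
a_1 = 1: 2/1
a_2 = 4: 9/5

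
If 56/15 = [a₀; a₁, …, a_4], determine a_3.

1

Repeatedly divide and take the remainder:
56 = 3·15 + 11, so a_0 = 3
15 = 1·11 + 4, so a_1 = 1
11 = 2·4 + 3, so a_2 = 2
4 = 1·3 + 1, so a_3 = 1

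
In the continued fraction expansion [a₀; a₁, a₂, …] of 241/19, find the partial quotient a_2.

2

241 = 12·19 + 13, so a_0 = 12
19 = 1·13 + 6, so a_1 = 1
13 = 2·6 + 1, so a_2 = 2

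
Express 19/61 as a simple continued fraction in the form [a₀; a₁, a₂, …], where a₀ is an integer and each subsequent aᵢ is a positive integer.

Apply division with remainder until the remainder is 0:
19 ÷ 61 → quotient 0, remainder 19
61 ÷ 19 → quotient 3, remainder 4
19 ÷ 4 → quotient 4, remainder 3
4 ÷ 3 → quotient 1, remainder 1
3 ÷ 1 → quotient 3, remainder 0

[0; 3, 4, 1, 3]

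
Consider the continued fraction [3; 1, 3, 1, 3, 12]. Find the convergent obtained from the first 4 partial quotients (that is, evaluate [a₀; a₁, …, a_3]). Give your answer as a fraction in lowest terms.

19/5

a_0 = 3: 3/1
a_1 = 1: 4/1
a_2 = 3: 15/4
a_3 = 1: 19/5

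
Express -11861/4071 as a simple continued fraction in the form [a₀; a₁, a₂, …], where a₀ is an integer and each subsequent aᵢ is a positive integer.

[-3; 11, 1, 1, 3, 3, 15]

Run the Euclidean algorithm, recording each quotient:
⌊-11861/4071⌋ = -3, remainder 352
⌊4071/352⌋ = 11, remainder 199
⌊352/199⌋ = 1, remainder 153
⌊199/153⌋ = 1, remainder 46
⌊153/46⌋ = 3, remainder 15
⌊46/15⌋ = 3, remainder 1
⌊15/1⌋ = 15, remainder 0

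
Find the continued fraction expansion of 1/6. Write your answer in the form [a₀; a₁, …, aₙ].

[0; 6]

1 ÷ 6 → quotient 0, remainder 1
6 ÷ 1 → quotient 6, remainder 0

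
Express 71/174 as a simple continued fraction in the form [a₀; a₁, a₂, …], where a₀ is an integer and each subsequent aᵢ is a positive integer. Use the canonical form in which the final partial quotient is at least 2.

[0; 2, 2, 4, 1, 1, 3]

⌊71/174⌋ = 0, remainder 71
⌊174/71⌋ = 2, remainder 32
⌊71/32⌋ = 2, remainder 7
⌊32/7⌋ = 4, remainder 4
⌊7/4⌋ = 1, remainder 3
⌊4/3⌋ = 1, remainder 1
⌊3/1⌋ = 3, remainder 0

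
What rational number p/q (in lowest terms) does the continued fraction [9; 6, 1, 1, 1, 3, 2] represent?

Work from the innermost term outward:
Start with 2.
3 + 1/(2/1) = 3 + 1/2 = 7/2
1 + 1/(7/2) = 1 + 2/7 = 9/7
1 + 1/(9/7) = 1 + 7/9 = 16/9
1 + 1/(16/9) = 1 + 9/16 = 25/16
6 + 1/(25/16) = 6 + 16/25 = 166/25
9 + 1/(166/25) = 9 + 25/166 = 1519/166

1519/166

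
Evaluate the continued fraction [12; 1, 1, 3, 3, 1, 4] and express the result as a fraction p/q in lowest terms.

1797/143

a_0 = 12: 12/1
a_1 = 1: 13/1
a_2 = 1: 25/2
a_3 = 3: 88/7
a_4 = 3: 289/23
a_5 = 1: 377/30
a_6 = 4: 1797/143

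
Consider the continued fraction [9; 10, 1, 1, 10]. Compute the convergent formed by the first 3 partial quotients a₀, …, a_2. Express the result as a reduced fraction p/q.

Start with 1.
10 + 1/(1/1) = 10 + 1/1 = 11/1
9 + 1/(11/1) = 9 + 1/11 = 100/11

100/11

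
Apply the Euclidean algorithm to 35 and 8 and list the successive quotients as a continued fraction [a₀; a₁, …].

Apply division with remainder until the remainder is 0:
35 ÷ 8 → quotient 4, remainder 3
8 ÷ 3 → quotient 2, remainder 2
3 ÷ 2 → quotient 1, remainder 1
2 ÷ 1 → quotient 2, remainder 0

[4; 2, 1, 2]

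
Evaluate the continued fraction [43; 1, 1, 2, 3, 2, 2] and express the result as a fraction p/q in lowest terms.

a_0 = 43: 43/1
a_1 = 1: 44/1
a_2 = 1: 87/2
a_3 = 2: 218/5
a_4 = 3: 741/17
a_5 = 2: 1700/39
a_6 = 2: 4141/95

4141/95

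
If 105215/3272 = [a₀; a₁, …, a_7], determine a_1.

6

105215 ÷ 3272 → quotient 32, remainder 511
3272 ÷ 511 → quotient 6, remainder 206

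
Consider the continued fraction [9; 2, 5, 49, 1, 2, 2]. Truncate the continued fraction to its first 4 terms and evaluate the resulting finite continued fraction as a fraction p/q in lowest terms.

5115/541

a_0 = 9: 9/1
a_1 = 2: 19/2
a_2 = 5: 104/11
a_3 = 49: 5115/541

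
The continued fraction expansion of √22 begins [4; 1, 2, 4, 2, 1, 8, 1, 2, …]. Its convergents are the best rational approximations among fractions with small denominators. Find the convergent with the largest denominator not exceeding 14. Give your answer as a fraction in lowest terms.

61/13

List convergents until the denominator exceeds the bound:
a_0 = 4: 4/1  (≤ bound)
a_1 = 1: 5/1  (≤ bound)
a_2 = 2: 14/3  (≤ bound)
a_3 = 4: 61/13  (≤ bound)
a_4 = 2: 136/29  (> 14, stop)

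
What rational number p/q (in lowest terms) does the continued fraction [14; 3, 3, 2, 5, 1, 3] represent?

8139/569

Work from the innermost term outward:
Start with 3.
1 + 1/(3/1) = 1 + 1/3 = 4/3
5 + 1/(4/3) = 5 + 3/4 = 23/4
2 + 1/(23/4) = 2 + 4/23 = 50/23
3 + 1/(50/23) = 3 + 23/50 = 173/50
3 + 1/(173/50) = 3 + 50/173 = 569/173
14 + 1/(569/173) = 14 + 173/569 = 8139/569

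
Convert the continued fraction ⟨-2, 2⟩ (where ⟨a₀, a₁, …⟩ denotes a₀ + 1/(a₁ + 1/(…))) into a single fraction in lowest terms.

Build up convergents one term at a time:
a_0 = -2: -2/1
a_1 = 2: -3/2

-3/2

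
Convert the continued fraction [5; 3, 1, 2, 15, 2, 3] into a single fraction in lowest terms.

Start with 3.
2 + 1/(3/1) = 2 + 1/3 = 7/3
15 + 1/(7/3) = 15 + 3/7 = 108/7
2 + 1/(108/7) = 2 + 7/108 = 223/108
1 + 1/(223/108) = 1 + 108/223 = 331/223
3 + 1/(331/223) = 3 + 223/331 = 1216/331
5 + 1/(1216/331) = 5 + 331/1216 = 6411/1216

6411/1216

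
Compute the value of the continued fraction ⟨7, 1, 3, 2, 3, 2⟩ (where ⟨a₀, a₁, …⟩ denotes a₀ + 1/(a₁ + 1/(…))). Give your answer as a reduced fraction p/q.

552/71

a_0 = 7: 7/1
a_1 = 1: 8/1
a_2 = 3: 31/4
a_3 = 2: 70/9
a_4 = 3: 241/31
a_5 = 2: 552/71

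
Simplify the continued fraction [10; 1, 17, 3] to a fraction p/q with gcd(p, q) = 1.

602/55

Start with 3.
17 + 1/(3/1) = 17 + 1/3 = 52/3
1 + 1/(52/3) = 1 + 3/52 = 55/52
10 + 1/(55/52) = 10 + 52/55 = 602/55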